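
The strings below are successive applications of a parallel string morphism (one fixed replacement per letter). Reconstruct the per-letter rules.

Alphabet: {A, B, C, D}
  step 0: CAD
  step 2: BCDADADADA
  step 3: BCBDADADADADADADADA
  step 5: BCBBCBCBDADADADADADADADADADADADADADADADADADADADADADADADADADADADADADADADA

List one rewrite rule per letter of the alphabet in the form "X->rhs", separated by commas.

  step 2 ⇒ step 3: BCDADADADA ⇒ BC·B·DA·DA·DA·DA·DA·DA·DA·DA
    A ↦ DA
    B ↦ BC
    C ↦ B
    D ↦ DA

A->DA, B->BC, C->B, D->DA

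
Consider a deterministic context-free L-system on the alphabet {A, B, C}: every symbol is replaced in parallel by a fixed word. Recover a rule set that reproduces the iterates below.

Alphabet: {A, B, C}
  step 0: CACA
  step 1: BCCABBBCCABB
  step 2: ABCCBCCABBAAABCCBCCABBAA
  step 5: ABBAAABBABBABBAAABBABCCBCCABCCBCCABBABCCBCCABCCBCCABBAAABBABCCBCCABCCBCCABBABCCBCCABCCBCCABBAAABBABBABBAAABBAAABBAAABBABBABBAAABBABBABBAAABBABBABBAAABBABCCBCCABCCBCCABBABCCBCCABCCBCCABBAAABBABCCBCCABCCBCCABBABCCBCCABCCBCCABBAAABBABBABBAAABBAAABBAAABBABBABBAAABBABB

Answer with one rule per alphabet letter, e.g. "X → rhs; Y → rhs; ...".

A->ABB, B->A, C->BCC

  step 1 ⇒ step 2: BCCABBBCCABB ⇒ A·BCC·BCC·ABB·A·A·A·BCC·BCC·ABB·A·A
    A ↦ ABB
    B ↦ A
    C ↦ BCC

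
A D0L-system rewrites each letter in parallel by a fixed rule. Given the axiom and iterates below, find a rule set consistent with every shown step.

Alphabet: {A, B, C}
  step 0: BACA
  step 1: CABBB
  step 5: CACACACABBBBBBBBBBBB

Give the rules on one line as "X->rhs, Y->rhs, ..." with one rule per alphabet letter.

A->B, B->CA, C->B

  step 0 ⇒ step 1: BACA ⇒ CA·B·B·B
    A ↦ B
    B ↦ CA
    C ↦ B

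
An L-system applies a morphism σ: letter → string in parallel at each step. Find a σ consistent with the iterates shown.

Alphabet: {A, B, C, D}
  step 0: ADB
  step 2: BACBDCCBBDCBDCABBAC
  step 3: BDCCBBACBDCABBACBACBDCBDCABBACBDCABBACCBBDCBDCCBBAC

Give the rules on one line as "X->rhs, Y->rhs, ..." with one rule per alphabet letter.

  step 2 ⇒ step 3: BACBDCCBBDCBDCABBAC ⇒ BDC·CB·BAC·BDC·AB·BAC·BAC·BDC·BDC·AB·BAC·BDC·AB·BAC·CB·BDC·BDC·CB·BAC
    A ↦ CB
    B ↦ BDC
    C ↦ BAC
    D ↦ AB

A->CB, B->BDC, C->BAC, D->AB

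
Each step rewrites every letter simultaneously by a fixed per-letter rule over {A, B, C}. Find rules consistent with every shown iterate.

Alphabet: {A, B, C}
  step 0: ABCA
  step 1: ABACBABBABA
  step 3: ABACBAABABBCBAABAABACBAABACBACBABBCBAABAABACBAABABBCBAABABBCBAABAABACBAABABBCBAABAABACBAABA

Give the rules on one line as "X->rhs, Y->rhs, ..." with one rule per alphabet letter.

A->ABA, B->CBA, C->BB

  step 0 ⇒ step 1: ABCA ⇒ ABA·CBA·BB·ABA
    A ↦ ABA
    B ↦ CBA
    C ↦ BB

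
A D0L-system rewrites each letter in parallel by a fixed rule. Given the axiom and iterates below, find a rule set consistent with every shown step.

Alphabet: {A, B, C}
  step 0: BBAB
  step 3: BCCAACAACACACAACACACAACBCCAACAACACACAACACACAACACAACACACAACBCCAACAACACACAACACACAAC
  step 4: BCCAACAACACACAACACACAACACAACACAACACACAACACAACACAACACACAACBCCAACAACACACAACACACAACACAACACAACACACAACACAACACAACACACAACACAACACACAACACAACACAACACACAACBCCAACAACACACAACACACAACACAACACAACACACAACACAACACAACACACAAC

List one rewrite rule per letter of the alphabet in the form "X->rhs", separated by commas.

  step 3 ⇒ step 4: BCCAACAACACACAACACACAACBCCAACAACACACAACACACAACACAACACACAACBCCAACAACACACAACACACAAC ⇒ BCC·AAC·AAC·AC·AC·AAC·AC·AC·AAC·AC·AAC·AC·AAC·AC·AC·AAC·AC·AAC·AC·AAC·AC·AC·AAC·BCC·AAC·AAC·AC·AC·AAC·AC·AC·AAC·AC·AAC·AC·AAC·AC·AC·AAC·AC·AAC·AC·AAC·AC·AC·AAC·AC·AAC·AC·AC·AAC·AC·AAC·AC·AAC·AC·AC·AAC·BCC·AAC·AAC·AC·AC·AAC·AC·AC·AAC·AC·AAC·AC·AAC·AC·AC·AAC·AC·AAC·AC·AAC·AC·AC·AAC
    A ↦ AC
    B ↦ BCC
    C ↦ AAC

A->AC, B->BCC, C->AAC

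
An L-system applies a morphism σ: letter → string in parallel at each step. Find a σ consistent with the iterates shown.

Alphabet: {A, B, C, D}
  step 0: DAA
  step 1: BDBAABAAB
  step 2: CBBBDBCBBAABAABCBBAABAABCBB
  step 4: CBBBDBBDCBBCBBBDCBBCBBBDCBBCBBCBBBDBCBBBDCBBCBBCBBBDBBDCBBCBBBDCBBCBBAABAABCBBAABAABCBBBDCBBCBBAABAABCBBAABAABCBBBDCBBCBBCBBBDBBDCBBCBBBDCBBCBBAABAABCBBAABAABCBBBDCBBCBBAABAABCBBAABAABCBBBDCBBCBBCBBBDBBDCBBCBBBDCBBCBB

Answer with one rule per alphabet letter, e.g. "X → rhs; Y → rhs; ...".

  step 1 ⇒ step 2: BDBAABAAB ⇒ CBB·BDB·CBB·AAB·AAB·CBB·AAB·AAB·CBB
    A ↦ AAB
    B ↦ CBB
    D ↦ BDB
    C ↦ BD  (constrained at step 2)

A->AAB, B->CBB, C->BD, D->BDB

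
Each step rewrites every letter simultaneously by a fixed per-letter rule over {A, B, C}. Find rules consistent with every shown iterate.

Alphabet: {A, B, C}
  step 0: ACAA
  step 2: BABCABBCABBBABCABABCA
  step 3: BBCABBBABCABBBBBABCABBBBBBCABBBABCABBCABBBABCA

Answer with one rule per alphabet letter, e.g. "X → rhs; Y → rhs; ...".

A->CA, B->BB, C->BAB

  step 2 ⇒ step 3: BABCABBCABBBABCABABCA ⇒ BB·CA·BB·BAB·CA·BB·BB·BAB·CA·BB·BB·BB·CA·BB·BAB·CA·BB·CA·BB·BAB·CA
    A ↦ CA
    B ↦ BB
    C ↦ BAB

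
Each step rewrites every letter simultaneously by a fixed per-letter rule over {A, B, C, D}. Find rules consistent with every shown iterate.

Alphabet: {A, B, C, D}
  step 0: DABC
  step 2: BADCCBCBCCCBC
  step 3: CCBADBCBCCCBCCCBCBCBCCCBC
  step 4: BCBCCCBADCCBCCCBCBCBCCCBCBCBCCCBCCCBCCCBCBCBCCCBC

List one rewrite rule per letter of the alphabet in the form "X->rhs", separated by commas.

A->B, B->CC, C->BC, D->AD

  step 3 ⇒ step 4: CCBADBCBCCCBCCCBCBCBCCCBC ⇒ BC·BC·CC·B·AD·CC·BC·CC·BC·BC·BC·CC·BC·BC·BC·CC·BC·CC·BC·CC·BC·BC·BC·CC·BC
    A ↦ B
    B ↦ CC
    C ↦ BC
    D ↦ AD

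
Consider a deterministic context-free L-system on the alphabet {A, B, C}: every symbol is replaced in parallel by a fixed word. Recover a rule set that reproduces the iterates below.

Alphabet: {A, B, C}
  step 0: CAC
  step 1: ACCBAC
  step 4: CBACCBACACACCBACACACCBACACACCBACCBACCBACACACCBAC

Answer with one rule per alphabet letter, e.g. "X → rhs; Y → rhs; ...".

  step 0 ⇒ step 1: CAC ⇒ AC·CB·AC
    A ↦ CB
    C ↦ AC
    B ↦ AC  (constrained at step 1)

A->CB, B->AC, C->AC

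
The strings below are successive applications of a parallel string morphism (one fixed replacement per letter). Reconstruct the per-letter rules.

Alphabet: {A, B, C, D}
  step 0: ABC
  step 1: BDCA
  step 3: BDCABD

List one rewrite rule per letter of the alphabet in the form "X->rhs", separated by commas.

A->B, B->D, C->CA, D->B

  step 0 ⇒ step 1: ABC ⇒ B·D·CA
    A ↦ B
    B ↦ D
    C ↦ CA
    D ↦ B  (constrained at step 1)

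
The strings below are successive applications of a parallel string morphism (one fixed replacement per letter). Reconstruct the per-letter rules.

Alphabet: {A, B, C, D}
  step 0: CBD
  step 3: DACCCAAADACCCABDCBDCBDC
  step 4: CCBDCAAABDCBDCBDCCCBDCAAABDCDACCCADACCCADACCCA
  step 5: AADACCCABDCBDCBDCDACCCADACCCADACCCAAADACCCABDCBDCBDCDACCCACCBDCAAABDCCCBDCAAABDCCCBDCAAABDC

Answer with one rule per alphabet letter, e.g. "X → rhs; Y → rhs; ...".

  step 4 ⇒ step 5: CCBDCAAABDCBDCBDCCCBDCAAABDCDACCCADACCCADACCCA ⇒ A·A·DAC·CC·A·BDC·BDC·BDC·DAC·CC·A·DAC·CC·A·DAC·CC·A·A·A·DAC·CC·A·BDC·BDC·BDC·DAC·CC·A·CC·BDC·A·A·A·BDC·CC·BDC·A·A·A·BDC·CC·BDC·A·A·A·BDC
    A ↦ BDC
    B ↦ DAC
    C ↦ A
    D ↦ CC

A->BDC, B->DAC, C->A, D->CC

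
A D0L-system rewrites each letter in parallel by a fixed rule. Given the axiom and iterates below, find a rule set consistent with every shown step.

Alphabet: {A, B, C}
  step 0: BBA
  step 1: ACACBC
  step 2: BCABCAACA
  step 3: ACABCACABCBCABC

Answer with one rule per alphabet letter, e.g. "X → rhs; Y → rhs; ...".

A->BC, B->AC, C->A

  step 2 ⇒ step 3: BCABCAACA ⇒ AC·A·BC·AC·A·BC·BC·A·BC
    A ↦ BC
    B ↦ AC
    C ↦ A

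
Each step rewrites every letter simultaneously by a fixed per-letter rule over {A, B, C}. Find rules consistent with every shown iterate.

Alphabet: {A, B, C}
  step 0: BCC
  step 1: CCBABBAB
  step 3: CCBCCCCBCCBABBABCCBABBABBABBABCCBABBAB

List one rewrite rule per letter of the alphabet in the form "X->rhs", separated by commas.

A->B, B->CC, C->BAB

  step 0 ⇒ step 1: BCC ⇒ CC·BAB·BAB
    B ↦ CC
    C ↦ BAB
    A ↦ B  (constrained at step 1)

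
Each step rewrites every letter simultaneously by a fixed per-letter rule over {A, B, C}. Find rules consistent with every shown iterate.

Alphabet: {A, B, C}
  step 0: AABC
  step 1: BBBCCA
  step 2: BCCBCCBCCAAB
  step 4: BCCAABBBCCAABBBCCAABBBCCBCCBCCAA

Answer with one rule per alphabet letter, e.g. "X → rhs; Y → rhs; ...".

A->B, B->BCC, C->A

  step 1 ⇒ step 2: BBBCCA ⇒ BCC·BCC·BCC·A·A·B
    A ↦ B
    B ↦ BCC
    C ↦ A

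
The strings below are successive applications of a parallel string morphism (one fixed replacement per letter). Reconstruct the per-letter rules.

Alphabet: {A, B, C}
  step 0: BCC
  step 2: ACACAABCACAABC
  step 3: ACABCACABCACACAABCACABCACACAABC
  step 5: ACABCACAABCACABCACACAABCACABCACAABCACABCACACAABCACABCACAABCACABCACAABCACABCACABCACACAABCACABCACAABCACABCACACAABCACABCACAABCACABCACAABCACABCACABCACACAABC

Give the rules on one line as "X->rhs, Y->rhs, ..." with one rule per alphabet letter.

A->AC, B->A, C->ABC

  step 2 ⇒ step 3: ACACAABCACAABC ⇒ AC·ABC·AC·ABC·AC·AC·A·ABC·AC·ABC·AC·AC·A·ABC
    A ↦ AC
    B ↦ A
    C ↦ ABC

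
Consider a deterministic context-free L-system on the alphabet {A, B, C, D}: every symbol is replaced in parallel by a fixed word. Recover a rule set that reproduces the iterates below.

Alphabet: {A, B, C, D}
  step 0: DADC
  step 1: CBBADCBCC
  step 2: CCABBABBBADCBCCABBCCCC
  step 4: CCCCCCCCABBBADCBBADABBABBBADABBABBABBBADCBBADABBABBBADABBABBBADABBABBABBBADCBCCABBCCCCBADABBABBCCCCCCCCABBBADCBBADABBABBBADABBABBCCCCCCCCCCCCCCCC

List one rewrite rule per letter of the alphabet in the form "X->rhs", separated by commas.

A->BAD, B->ABB, C->CC, D->CB

  step 1 ⇒ step 2: CBBADCBCC ⇒ CC·ABB·ABB·BAD·CB·CC·ABB·CC·CC
    A ↦ BAD
    B ↦ ABB
    C ↦ CC
    D ↦ CB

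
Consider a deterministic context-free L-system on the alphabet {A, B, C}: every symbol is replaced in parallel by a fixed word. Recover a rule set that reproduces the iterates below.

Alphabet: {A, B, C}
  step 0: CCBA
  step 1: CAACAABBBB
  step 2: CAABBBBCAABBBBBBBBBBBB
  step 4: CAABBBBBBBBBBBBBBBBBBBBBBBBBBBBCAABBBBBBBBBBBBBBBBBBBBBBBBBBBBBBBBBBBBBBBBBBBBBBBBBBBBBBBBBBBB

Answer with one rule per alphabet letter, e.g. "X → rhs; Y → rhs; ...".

  step 1 ⇒ step 2: CAACAABBBB ⇒ CAA·BB·BB·CAA·BB·BB·BB·BB·BB·BB
    A ↦ BB
    B ↦ BB
    C ↦ CAA

A->BB, B->BB, C->CAA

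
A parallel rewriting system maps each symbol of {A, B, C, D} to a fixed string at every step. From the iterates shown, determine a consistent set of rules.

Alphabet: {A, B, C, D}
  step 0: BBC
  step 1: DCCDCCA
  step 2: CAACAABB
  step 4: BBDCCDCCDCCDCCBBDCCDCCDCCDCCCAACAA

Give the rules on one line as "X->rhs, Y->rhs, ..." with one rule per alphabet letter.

A->BB, B->DCC, C->A, D->C

  step 1 ⇒ step 2: DCCDCCA ⇒ C·A·A·C·A·A·BB
    A ↦ BB
    C ↦ A
    D ↦ C
  step 0 ⇒ step 1: BBC ⇒ DCC·DCC·A
    B ↦ DCC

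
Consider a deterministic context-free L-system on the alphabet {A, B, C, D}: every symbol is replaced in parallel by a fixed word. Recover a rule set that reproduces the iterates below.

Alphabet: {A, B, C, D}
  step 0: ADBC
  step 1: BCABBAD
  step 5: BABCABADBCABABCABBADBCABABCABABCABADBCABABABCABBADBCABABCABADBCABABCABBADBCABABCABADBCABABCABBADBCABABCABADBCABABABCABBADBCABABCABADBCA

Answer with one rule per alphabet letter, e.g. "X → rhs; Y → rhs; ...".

A->BCA, B->BA, C->D, D->B

  step 0 ⇒ step 1: ADBC ⇒ BCA·B·BA·D
    A ↦ BCA
    B ↦ BA
    C ↦ D
    D ↦ B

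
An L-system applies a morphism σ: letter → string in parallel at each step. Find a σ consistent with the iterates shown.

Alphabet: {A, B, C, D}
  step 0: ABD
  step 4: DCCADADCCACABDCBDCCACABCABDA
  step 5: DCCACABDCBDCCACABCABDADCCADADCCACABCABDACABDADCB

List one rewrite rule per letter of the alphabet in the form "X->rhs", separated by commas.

  step 4 ⇒ step 5: DCCADADCCACABDCBDCCACABCABDA ⇒ DC·CA·CA·B·DC·B·DC·CA·CA·B·CA·B·DA·DC·CA·DA·DC·CA·CA·B·CA·B·DA·CA·B·DA·DC·B
    A ↦ B
    B ↦ DA
    C ↦ CA
    D ↦ DC

A->B, B->DA, C->CA, D->DC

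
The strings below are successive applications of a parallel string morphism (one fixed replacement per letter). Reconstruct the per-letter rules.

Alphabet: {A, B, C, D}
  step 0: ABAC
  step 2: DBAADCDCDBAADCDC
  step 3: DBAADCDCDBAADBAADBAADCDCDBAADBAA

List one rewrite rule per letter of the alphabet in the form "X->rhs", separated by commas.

  step 2 ⇒ step 3: DBAADCDCDBAADCDC ⇒ DB·AA·DC·DC·DB·AA·DB·AA·DB·AA·DC·DC·DB·AA·DB·AA
    A ↦ DC
    B ↦ AA
    C ↦ AA
    D ↦ DB

A->DC, B->AA, C->AA, D->DB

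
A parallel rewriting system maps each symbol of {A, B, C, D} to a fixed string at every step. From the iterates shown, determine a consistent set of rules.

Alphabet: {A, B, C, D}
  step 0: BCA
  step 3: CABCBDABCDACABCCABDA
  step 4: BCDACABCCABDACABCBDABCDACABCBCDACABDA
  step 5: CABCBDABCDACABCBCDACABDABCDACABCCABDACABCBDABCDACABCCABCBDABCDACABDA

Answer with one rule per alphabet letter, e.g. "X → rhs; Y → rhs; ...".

  step 4 ⇒ step 5: BCDACABCCABDACABCBDABCDACABCBCDACABDA ⇒ CA·BC·B·DA·BC·DA·CA·BC·BC·DA·CA·B·DA·BC·DA·CA·BC·CA·B·DA·CA·BC·B·DA·BC·DA·CA·BC·CA·BC·B·DA·BC·DA·CA·B·DA
    A ↦ DA
    B ↦ CA
    C ↦ BC
    D ↦ B

A->DA, B->CA, C->BC, D->B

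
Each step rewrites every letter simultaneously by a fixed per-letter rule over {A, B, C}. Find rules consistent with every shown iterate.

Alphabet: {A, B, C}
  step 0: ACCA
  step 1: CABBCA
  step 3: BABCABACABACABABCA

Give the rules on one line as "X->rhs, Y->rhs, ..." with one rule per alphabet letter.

  step 0 ⇒ step 1: ACCA ⇒ CA·B·B·CA
    A ↦ CA
    C ↦ B
    B ↦ BA  (constrained at step 1)

A->CA, B->BA, C->B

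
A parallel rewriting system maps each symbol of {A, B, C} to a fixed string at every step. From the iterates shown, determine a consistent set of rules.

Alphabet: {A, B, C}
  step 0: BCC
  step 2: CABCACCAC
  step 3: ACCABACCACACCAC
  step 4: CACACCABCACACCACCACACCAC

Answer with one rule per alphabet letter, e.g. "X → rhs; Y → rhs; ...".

A->C, B->AB, C->AC

  step 3 ⇒ step 4: ACCABACCACACCAC ⇒ C·AC·AC·C·AB·C·AC·AC·C·AC·C·AC·AC·C·AC
    A ↦ C
    B ↦ AB
    C ↦ AC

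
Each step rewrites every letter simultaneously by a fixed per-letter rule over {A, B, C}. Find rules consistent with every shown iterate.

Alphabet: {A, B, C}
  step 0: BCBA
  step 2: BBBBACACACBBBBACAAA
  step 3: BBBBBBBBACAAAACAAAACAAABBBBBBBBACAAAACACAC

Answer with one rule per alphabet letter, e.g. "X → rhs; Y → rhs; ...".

  step 2 ⇒ step 3: BBBBACACACBBBBACAAA ⇒ BB·BB·BB·BB·AC·AAA·AC·AAA·AC·AAA·BB·BB·BB·BB·AC·AAA·AC·AC·AC
    A ↦ AC
    B ↦ BB
    C ↦ AAA

A->AC, B->BB, C->AAA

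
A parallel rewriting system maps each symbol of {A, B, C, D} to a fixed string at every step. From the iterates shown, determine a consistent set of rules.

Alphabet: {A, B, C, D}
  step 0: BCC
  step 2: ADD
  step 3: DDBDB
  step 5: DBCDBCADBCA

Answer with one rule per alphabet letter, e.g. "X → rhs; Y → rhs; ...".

  step 2 ⇒ step 3: ADD ⇒ D·DB·DB
    A ↦ D
    D ↦ DB
    B ↦ C  (constrained at step 0)
    C ↦ A  (constrained at step 0)

A->D, B->C, C->A, D->DB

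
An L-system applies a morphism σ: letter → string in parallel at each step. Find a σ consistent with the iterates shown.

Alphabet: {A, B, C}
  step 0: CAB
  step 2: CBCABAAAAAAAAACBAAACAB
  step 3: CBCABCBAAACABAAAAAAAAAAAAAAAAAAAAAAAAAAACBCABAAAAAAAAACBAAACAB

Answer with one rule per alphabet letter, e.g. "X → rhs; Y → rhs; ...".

  step 2 ⇒ step 3: CBCABAAAAAAAAACBAAACAB ⇒ CB·CAB·CB·AAA·CAB·AAA·AAA·AAA·AAA·AAA·AAA·AAA·AAA·AAA·CB·CAB·AAA·AAA·AAA·CB·AAA·CAB
    A ↦ AAA
    B ↦ CAB
    C ↦ CB

A->AAA, B->CAB, C->CB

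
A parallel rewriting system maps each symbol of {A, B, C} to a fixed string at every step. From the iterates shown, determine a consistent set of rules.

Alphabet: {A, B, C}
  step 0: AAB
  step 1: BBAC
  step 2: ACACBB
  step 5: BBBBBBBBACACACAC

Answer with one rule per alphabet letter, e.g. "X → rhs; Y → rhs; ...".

A->B, B->AC, C->B

  step 1 ⇒ step 2: BBAC ⇒ AC·AC·B·B
    A ↦ B
    B ↦ AC
    C ↦ B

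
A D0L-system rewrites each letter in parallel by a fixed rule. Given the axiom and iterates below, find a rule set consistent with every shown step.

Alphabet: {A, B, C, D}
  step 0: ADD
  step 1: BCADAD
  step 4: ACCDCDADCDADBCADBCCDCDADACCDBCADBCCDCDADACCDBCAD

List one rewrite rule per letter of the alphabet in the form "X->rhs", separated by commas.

A->BC, B->AC, C->CD, D->AD

  step 0 ⇒ step 1: ADD ⇒ BC·AD·AD
    A ↦ BC
    D ↦ AD
    B ↦ AC  (constrained at step 1)
    C ↦ CD  (constrained at step 1)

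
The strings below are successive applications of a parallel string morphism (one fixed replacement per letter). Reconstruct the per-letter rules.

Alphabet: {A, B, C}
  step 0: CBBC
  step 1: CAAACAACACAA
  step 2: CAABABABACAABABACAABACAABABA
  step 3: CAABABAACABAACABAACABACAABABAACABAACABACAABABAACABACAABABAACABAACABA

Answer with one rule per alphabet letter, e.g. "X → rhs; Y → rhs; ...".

  step 2 ⇒ step 3: CAABABABACAABABACAABACAABABA ⇒ CAA·BA·BA·ACA·BA·ACA·BA·ACA·BA·CAA·BA·BA·ACA·BA·ACA·BA·CAA·BA·BA·ACA·BA·CAA·BA·BA·ACA·BA·ACA·BA
    A ↦ BA
    B ↦ ACA
    C ↦ CAA

A->BA, B->ACA, C->CAA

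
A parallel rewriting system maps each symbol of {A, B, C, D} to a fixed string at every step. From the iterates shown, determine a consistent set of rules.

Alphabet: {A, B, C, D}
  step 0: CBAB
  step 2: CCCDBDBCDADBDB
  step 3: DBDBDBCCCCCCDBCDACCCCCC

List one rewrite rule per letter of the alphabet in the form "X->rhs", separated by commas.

A->DA, B->CC, C->DB, D->C

  step 2 ⇒ step 3: CCCDBDBCDADBDB ⇒ DB·DB·DB·C·CC·C·CC·DB·C·DA·C·CC·C·CC
    A ↦ DA
    B ↦ CC
    C ↦ DB
    D ↦ C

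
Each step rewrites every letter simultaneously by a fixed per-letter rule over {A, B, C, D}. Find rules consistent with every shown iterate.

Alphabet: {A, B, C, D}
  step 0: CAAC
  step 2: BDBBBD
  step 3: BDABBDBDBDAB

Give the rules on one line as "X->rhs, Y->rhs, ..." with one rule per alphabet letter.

A->C, B->BD, C->B, D->AB

  step 2 ⇒ step 3: BDBBBD ⇒ BD·AB·BD·BD·BD·AB
    B ↦ BD
    D ↦ AB
    A ↦ C  (constrained at step 0)
    C ↦ B  (constrained at step 0)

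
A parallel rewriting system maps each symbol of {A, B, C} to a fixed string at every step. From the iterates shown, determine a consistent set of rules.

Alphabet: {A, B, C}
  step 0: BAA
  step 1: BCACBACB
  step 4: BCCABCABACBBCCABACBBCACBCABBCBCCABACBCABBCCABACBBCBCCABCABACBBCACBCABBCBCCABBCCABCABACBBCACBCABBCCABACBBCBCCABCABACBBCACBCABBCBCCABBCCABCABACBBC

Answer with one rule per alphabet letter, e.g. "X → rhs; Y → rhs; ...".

  step 0 ⇒ step 1: BAA ⇒ BC·ACB·ACB
    A ↦ ACB
    B ↦ BC
    C ↦ CAB  (constrained at step 1)

A->ACB, B->BC, C->CAB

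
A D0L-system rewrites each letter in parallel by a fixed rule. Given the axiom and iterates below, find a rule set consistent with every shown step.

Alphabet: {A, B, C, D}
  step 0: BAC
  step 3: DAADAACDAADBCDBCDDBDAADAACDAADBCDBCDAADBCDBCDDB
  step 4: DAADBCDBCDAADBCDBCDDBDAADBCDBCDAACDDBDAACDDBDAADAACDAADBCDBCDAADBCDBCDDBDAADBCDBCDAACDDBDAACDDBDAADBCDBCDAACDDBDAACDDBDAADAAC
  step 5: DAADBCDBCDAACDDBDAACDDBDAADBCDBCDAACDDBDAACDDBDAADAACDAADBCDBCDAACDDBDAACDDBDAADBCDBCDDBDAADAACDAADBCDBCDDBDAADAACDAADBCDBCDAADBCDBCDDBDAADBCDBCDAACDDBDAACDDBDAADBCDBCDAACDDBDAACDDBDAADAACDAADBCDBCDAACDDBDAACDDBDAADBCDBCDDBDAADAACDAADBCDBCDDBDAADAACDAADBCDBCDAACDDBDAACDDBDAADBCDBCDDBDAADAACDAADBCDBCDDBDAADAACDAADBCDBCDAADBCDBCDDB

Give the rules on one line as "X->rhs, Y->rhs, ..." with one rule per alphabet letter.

  step 4 ⇒ step 5: DAADBCDBCDAADBCDBCDDBDAADBCDBCDAACDDBDAACDDBDAADAACDAADBCDBCDAADBCDBCDDBDAADBCDBCDAACDDBDAACDDBDAADBCDBCDAACDDBDAACDDBDAADAAC ⇒ DAA·DBC·DBC·DAA·C·DDB·DAA·C·DDB·DAA·DBC·DBC·DAA·C·DDB·DAA·C·DDB·DAA·DAA·C·DAA·DBC·DBC·DAA·C·DDB·DAA·C·DDB·DAA·DBC·DBC·DDB·DAA·DAA·C·DAA·DBC·DBC·DDB·DAA·DAA·C·DAA·DBC·DBC·DAA·DBC·DBC·DDB·DAA·DBC·DBC·DAA·C·DDB·DAA·C·DDB·DAA·DBC·DBC·DAA·C·DDB·DAA·C·DDB·DAA·DAA·C·DAA·DBC·DBC·DAA·C·DDB·DAA·C·DDB·DAA·DBC·DBC·DDB·DAA·DAA·C·DAA·DBC·DBC·DDB·DAA·DAA·C·DAA·DBC·DBC·DAA·C·DDB·DAA·C·DDB·DAA·DBC·DBC·DDB·DAA·DAA·C·DAA·DBC·DBC·DDB·DAA·DAA·C·DAA·DBC·DBC·DAA·DBC·DBC·DDB
    A ↦ DBC
    B ↦ C
    C ↦ DDB
    D ↦ DAA

A->DBC, B->C, C->DDB, D->DAA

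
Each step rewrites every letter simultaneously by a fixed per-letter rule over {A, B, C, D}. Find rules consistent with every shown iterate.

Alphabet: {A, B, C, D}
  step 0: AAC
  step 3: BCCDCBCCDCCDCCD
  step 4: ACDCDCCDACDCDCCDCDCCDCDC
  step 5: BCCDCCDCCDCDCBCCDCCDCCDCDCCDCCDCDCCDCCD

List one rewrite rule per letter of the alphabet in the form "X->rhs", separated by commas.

A->BC, B->A, C->CD, D->C

  step 4 ⇒ step 5: ACDCDCCDACDCDCCDCDCCDCDC ⇒ BC·CD·C·CD·C·CD·CD·C·BC·CD·C·CD·C·CD·CD·C·CD·C·CD·CD·C·CD·C·CD
    A ↦ BC
    C ↦ CD
    D ↦ C
  step 3 ⇒ step 4: BCCDCBCCDCCDCCD ⇒ A·CD·CD·C·CD·A·CD·CD·C·CD·CD·C·CD·CD·C
    B ↦ A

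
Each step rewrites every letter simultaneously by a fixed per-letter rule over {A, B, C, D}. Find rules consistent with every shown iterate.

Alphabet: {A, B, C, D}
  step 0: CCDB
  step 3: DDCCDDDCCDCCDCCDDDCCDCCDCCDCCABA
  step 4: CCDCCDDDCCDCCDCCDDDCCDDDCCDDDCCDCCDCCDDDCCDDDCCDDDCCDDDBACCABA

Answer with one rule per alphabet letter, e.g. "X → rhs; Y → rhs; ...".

A->BA, B->CCA, C->D, D->CCD

  step 3 ⇒ step 4: DDCCDDDCCDCCDCCDDDCCDCCDCCDCCABA ⇒ CCD·CCD·D·D·CCD·CCD·CCD·D·D·CCD·D·D·CCD·D·D·CCD·CCD·CCD·D·D·CCD·D·D·CCD·D·D·CCD·D·D·BA·CCA·BA
    A ↦ BA
    B ↦ CCA
    C ↦ D
    D ↦ CCD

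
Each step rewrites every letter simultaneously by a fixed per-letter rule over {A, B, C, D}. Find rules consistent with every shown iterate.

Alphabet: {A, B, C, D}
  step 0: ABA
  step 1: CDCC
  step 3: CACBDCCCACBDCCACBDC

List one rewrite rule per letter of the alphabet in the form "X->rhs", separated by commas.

A->C, B->DC, C->ACB, D->A

  step 0 ⇒ step 1: ABA ⇒ C·DC·C
    A ↦ C
    B ↦ DC
    C ↦ ACB  (constrained at step 1)
    D ↦ A  (constrained at step 1)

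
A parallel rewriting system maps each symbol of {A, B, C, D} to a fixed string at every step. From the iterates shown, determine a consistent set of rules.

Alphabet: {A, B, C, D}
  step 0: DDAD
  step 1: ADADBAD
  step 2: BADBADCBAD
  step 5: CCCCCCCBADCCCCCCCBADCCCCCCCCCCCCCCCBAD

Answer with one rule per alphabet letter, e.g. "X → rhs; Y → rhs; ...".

  step 1 ⇒ step 2: ADADBAD ⇒ B·AD·B·AD·C·B·AD
    A ↦ B
    B ↦ C
    D ↦ AD
    C ↦ CC  (constrained at step 2)

A->B, B->C, C->CC, D->AD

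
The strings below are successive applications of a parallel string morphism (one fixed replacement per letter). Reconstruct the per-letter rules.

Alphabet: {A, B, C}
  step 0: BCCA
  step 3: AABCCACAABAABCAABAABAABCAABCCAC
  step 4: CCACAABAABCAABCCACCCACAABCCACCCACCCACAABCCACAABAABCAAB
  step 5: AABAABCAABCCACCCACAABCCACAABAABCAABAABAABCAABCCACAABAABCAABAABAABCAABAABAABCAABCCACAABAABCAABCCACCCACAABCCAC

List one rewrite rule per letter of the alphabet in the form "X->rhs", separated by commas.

A->C, B->AC, C->AAB

  step 4 ⇒ step 5: CCACAABAABCAABCCACCCACAABCCACCCACCCACAABCCACAABAABCAAB ⇒ AAB·AAB·C·AAB·C·C·AC·C·C·AC·AAB·C·C·AC·AAB·AAB·C·AAB·AAB·AAB·C·AAB·C·C·AC·AAB·AAB·C·AAB·AAB·AAB·C·AAB·AAB·AAB·C·AAB·C·C·AC·AAB·AAB·C·AAB·C·C·AC·C·C·AC·AAB·C·C·AC
    A ↦ C
    B ↦ AC
    C ↦ AAB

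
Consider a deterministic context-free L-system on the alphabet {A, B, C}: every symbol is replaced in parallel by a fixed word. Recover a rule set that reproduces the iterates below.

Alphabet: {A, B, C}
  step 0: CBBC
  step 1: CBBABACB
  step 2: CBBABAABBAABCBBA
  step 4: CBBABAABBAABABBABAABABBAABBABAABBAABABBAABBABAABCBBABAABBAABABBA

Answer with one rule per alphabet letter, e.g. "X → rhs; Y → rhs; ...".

A->AB, B->BA, C->CB

  step 1 ⇒ step 2: CBBABACB ⇒ CB·BA·BA·AB·BA·AB·CB·BA
    A ↦ AB
    B ↦ BA
    C ↦ CB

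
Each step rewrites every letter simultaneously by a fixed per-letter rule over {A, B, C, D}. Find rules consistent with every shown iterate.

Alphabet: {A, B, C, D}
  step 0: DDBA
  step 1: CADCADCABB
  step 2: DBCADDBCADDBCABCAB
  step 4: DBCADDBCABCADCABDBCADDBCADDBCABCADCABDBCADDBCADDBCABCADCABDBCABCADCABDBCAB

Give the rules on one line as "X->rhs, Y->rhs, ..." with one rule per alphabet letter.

  step 1 ⇒ step 2: CADCADCABB ⇒ D·B·CAD·D·B·CAD·D·B·CAB·CAB
    A ↦ B
    B ↦ CAB
    C ↦ D
    D ↦ CAD

A->B, B->CAB, C->D, D->CAD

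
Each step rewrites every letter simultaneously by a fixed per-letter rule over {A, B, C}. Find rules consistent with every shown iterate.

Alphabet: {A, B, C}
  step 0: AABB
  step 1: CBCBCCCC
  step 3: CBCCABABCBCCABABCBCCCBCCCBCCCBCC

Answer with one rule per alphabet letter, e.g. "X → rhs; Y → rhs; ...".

  step 0 ⇒ step 1: AABB ⇒ CB·CB·CC·CC
    A ↦ CB
    B ↦ CC
    C ↦ AB  (constrained at step 1)

A->CB, B->CC, C->AB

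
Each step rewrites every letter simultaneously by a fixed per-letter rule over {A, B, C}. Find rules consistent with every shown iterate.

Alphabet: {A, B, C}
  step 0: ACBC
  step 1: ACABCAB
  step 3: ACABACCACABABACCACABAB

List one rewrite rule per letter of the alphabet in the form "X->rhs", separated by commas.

  step 0 ⇒ step 1: ACBC ⇒ AC·AB·C·AB
    A ↦ AC
    B ↦ C
    C ↦ AB

A->AC, B->C, C->AB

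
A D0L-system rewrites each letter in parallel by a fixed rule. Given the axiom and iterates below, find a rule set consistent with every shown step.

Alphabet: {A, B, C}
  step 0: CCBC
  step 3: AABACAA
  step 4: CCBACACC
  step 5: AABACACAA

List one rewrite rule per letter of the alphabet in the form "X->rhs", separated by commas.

A->C, B->BA, C->A

  step 4 ⇒ step 5: CCBACACC ⇒ A·A·BA·C·A·C·A·A
    A ↦ C
    B ↦ BA
    C ↦ A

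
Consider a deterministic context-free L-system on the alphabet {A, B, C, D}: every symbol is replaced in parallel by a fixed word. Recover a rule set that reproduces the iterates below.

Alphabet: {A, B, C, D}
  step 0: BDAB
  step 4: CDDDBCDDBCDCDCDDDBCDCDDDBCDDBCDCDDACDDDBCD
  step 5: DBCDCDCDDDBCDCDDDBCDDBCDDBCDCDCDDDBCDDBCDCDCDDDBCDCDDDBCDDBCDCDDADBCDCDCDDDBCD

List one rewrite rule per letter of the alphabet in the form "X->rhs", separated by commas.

A->DA, B->D, C->DB, D->CD

  step 4 ⇒ step 5: CDDDBCDDBCDCDCDDDBCDCDDDBCDDBCDCDDACDDDBCD ⇒ DB·CD·CD·CD·D·DB·CD·CD·D·DB·CD·DB·CD·DB·CD·CD·CD·D·DB·CD·DB·CD·CD·CD·D·DB·CD·CD·D·DB·CD·DB·CD·CD·DA·DB·CD·CD·CD·D·DB·CD
    A ↦ DA
    B ↦ D
    C ↦ DB
    D ↦ CD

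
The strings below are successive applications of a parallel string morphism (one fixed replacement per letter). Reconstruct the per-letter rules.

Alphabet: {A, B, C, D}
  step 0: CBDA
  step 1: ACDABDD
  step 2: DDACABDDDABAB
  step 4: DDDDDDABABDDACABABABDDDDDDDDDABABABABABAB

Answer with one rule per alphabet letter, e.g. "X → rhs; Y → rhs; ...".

  step 1 ⇒ step 2: ACDABDD ⇒ DD·AC·AB·DD·D·AB·AB
    A ↦ DD
    B ↦ D
    C ↦ AC
    D ↦ AB

A->DD, B->D, C->AC, D->AB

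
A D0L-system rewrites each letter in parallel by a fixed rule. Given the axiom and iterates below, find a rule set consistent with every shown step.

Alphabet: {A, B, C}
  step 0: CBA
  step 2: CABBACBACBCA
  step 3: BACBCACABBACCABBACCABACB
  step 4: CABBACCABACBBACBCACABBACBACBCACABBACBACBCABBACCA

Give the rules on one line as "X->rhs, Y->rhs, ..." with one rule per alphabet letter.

A->B, B->CA, C->BAC

  step 3 ⇒ step 4: BACBCACABBACCABBACCABACB ⇒ CA·B·BAC·CA·BAC·B·BAC·B·CA·CA·B·BAC·BAC·B·CA·CA·B·BAC·BAC·B·CA·B·BAC·CA
    A ↦ B
    B ↦ CA
    C ↦ BAC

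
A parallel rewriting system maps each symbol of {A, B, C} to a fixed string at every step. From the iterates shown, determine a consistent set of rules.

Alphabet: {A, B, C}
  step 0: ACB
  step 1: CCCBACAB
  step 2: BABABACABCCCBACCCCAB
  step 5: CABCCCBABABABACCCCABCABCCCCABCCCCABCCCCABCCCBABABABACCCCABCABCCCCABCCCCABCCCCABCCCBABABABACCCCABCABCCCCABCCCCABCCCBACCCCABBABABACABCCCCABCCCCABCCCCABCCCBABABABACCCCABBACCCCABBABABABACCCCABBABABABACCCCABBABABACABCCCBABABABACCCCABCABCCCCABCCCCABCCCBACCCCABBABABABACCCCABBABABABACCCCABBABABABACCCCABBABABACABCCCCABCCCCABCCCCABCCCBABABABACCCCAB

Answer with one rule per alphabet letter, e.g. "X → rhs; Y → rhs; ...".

  step 1 ⇒ step 2: CCCBACAB ⇒ BA·BA·BA·CAB·CCC·BA·CCC·CAB
    A ↦ CCC
    B ↦ CAB
    C ↦ BA

A->CCC, B->CAB, C->BA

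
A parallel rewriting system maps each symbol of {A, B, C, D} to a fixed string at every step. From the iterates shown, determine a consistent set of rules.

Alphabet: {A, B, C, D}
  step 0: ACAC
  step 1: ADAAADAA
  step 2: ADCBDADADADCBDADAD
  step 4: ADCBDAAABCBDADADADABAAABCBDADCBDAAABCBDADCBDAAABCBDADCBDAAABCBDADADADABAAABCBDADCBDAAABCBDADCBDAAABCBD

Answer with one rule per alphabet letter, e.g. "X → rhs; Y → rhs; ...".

A->AD, B->AB, C->AA, D->CBD

  step 1 ⇒ step 2: ADAAADAA ⇒ AD·CBD·AD·AD·AD·CBD·AD·AD
    A ↦ AD
    D ↦ CBD
    B ↦ AB  (constrained at step 2)
  step 0 ⇒ step 1: ACAC ⇒ AD·AA·AD·AA
    C ↦ AA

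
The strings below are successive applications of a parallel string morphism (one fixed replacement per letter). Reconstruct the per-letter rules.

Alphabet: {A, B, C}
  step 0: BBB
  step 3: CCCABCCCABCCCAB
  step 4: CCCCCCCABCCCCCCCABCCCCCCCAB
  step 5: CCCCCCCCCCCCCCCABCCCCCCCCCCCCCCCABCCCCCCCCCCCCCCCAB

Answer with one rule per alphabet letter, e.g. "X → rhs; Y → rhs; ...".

  step 4 ⇒ step 5: CCCCCCCABCCCCCCCABCCCCCCCAB ⇒ CC·CC·CC·CC·CC·CC·CC·C·AB·CC·CC·CC·CC·CC·CC·CC·C·AB·CC·CC·CC·CC·CC·CC·CC·C·AB
    A ↦ C
    B ↦ AB
    C ↦ CC

A->C, B->AB, C->CC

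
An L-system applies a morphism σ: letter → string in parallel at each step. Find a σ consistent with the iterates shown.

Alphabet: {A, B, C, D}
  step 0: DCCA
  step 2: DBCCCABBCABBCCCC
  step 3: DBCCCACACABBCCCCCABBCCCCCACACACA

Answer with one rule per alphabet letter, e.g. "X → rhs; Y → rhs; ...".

A->BB, B->CC, C->CA, D->DB

  step 2 ⇒ step 3: DBCCCABBCABBCCCC ⇒ DB·CC·CA·CA·CA·BB·CC·CC·CA·BB·CC·CC·CA·CA·CA·CA
    A ↦ BB
    B ↦ CC
    C ↦ CA
    D ↦ DB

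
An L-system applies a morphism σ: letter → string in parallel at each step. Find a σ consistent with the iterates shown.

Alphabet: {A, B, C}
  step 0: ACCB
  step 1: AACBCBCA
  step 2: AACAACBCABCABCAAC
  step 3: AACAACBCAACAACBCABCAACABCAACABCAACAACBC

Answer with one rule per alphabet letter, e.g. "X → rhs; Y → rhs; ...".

A->AAC, B->A, C->BC

  step 2 ⇒ step 3: AACAACBCABCABCAAC ⇒ AAC·AAC·BC·AAC·AAC·BC·A·BC·AAC·A·BC·AAC·A·BC·AAC·AAC·BC
    A ↦ AAC
    B ↦ A
    C ↦ BC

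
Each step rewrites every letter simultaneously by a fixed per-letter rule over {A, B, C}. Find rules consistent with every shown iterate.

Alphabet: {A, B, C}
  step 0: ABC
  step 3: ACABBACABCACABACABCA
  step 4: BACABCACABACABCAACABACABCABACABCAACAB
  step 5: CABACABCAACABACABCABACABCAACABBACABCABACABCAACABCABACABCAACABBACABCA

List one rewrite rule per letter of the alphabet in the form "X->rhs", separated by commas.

A->B, B->CA, C->ACA

  step 4 ⇒ step 5: BACABCACABACABCAACABACABCABACABCAACAB ⇒ CA·B·ACA·B·CA·ACA·B·ACA·B·CA·B·ACA·B·CA·ACA·B·B·ACA·B·CA·B·ACA·B·CA·ACA·B·CA·B·ACA·B·CA·ACA·B·B·ACA·B·CA
    A ↦ B
    B ↦ CA
    C ↦ ACA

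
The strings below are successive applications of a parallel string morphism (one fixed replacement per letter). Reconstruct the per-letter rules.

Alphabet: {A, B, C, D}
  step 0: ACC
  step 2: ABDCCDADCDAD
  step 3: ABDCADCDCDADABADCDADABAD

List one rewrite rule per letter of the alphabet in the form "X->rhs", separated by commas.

A->AB, B->DC, C->CD, D->AD

  step 2 ⇒ step 3: ABDCCDADCDAD ⇒ AB·DC·AD·CD·CD·AD·AB·AD·CD·AD·AB·AD
    A ↦ AB
    B ↦ DC
    C ↦ CD
    D ↦ AD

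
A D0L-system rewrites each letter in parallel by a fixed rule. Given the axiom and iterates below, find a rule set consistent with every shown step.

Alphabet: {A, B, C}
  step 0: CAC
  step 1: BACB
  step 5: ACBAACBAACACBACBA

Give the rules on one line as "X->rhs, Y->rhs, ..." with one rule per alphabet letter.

A->AC, B->A, C->B

  step 0 ⇒ step 1: CAC ⇒ B·AC·B
    A ↦ AC
    C ↦ B
    B ↦ A  (constrained at step 1)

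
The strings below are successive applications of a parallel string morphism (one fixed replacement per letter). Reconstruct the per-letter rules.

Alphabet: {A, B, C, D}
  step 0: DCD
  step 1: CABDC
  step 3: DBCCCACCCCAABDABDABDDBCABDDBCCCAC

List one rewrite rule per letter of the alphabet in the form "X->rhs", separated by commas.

  step 0 ⇒ step 1: DCD ⇒ C·ABD·C
    C ↦ ABD
    D ↦ C
    A ↦ DBC  (constrained at step 1)
    B ↦ CCA  (constrained at step 1)

A->DBC, B->CCA, C->ABD, D->C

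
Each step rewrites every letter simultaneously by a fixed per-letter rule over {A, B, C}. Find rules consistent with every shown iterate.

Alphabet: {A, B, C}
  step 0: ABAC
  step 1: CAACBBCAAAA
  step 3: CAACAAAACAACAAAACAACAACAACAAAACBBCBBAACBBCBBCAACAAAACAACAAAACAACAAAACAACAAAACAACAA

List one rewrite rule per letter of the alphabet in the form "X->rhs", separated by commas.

  step 0 ⇒ step 1: ABAC ⇒ CAA·CBB·CAA·AA
    A ↦ CAA
    B ↦ CBB
    C ↦ AA

A->CAA, B->CBB, C->AA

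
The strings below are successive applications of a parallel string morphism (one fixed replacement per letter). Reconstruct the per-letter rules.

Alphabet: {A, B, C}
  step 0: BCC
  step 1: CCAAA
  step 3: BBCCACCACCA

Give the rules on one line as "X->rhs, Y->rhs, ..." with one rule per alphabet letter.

  step 0 ⇒ step 1: BCC ⇒ CCA·A·A
    B ↦ CCA
    C ↦ A
    A ↦ B  (constrained at step 1)

A->B, B->CCA, C->A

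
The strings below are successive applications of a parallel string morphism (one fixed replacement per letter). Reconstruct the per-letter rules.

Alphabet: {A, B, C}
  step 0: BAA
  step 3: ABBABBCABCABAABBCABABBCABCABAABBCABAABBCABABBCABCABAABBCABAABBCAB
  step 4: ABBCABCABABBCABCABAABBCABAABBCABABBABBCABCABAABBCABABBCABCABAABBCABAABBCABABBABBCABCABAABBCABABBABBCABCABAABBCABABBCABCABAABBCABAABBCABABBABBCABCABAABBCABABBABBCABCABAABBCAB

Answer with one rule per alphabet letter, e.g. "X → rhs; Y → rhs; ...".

A->ABB, B->CAB, C->A

  step 3 ⇒ step 4: ABBABBCABCABAABBCABABBCABCABAABBCABAABBCABABBCABCABAABBCABAABBCAB ⇒ ABB·CAB·CAB·ABB·CAB·CAB·A·ABB·CAB·A·ABB·CAB·ABB·ABB·CAB·CAB·A·ABB·CAB·ABB·CAB·CAB·A·ABB·CAB·A·ABB·CAB·ABB·ABB·CAB·CAB·A·ABB·CAB·ABB·ABB·CAB·CAB·A·ABB·CAB·ABB·CAB·CAB·A·ABB·CAB·A·ABB·CAB·ABB·ABB·CAB·CAB·A·ABB·CAB·ABB·ABB·CAB·CAB·A·ABB·CAB
    A ↦ ABB
    B ↦ CAB
    C ↦ A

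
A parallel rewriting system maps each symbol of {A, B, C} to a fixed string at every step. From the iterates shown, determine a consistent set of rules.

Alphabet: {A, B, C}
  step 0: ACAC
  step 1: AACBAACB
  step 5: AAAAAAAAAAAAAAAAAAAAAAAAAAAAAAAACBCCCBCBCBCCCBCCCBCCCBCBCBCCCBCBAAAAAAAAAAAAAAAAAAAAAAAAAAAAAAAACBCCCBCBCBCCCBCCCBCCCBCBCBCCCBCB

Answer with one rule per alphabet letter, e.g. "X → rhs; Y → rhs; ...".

  step 0 ⇒ step 1: ACAC ⇒ AA·CB·AA·CB
    A ↦ AA
    C ↦ CB
    B ↦ CC  (constrained at step 1)

A->AA, B->CC, C->CB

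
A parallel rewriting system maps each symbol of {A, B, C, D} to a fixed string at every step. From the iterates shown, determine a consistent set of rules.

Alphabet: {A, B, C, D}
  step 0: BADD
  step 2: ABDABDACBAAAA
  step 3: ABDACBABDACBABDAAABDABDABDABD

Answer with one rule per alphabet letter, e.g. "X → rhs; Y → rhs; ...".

A->ABD, B->A, C->A, D->CB

  step 2 ⇒ step 3: ABDABDACBAAAA ⇒ ABD·A·CB·ABD·A·CB·ABD·A·A·ABD·ABD·ABD·ABD
    A ↦ ABD
    B ↦ A
    C ↦ A
    D ↦ CB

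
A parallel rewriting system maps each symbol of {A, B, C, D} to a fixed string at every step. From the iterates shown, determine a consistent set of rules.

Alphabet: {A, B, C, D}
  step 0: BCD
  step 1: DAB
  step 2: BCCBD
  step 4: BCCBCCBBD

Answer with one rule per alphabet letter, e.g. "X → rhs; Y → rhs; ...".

A->CCB, B->D, C->A, D->B

  step 1 ⇒ step 2: DAB ⇒ B·CCB·D
    A ↦ CCB
    B ↦ D
    D ↦ B
  step 0 ⇒ step 1: BCD ⇒ D·A·B
    C ↦ A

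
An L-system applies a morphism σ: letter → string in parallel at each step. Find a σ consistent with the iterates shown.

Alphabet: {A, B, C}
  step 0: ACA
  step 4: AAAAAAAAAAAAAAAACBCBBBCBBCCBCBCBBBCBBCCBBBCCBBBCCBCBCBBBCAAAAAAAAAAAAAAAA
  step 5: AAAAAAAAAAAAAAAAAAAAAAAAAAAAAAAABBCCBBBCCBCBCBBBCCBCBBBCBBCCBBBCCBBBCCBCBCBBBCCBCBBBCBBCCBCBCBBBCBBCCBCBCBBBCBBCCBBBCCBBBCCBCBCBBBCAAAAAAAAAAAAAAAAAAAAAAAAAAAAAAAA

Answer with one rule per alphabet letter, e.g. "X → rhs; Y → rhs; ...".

  step 4 ⇒ step 5: AAAAAAAAAAAAAAAACBCBBBCBBCCBCBCBBBCBBCCBBBCCBBBCCBCBCBBBCAAAAAAAAAAAAAAAA ⇒ AA·AA·AA·AA·AA·AA·AA·AA·AA·AA·AA·AA·AA·AA·AA·AA·BBC·CB·BBC·CB·CB·CB·BBC·CB·CB·BBC·BBC·CB·BBC·CB·BBC·CB·CB·CB·BBC·CB·CB·BBC·BBC·CB·CB·CB·BBC·BBC·CB·CB·CB·BBC·BBC·CB·BBC·CB·BBC·CB·CB·CB·BBC·AA·AA·AA·AA·AA·AA·AA·AA·AA·AA·AA·AA·AA·AA·AA·AA
    A ↦ AA
    B ↦ CB
    C ↦ BBC

A->AA, B->CB, C->BBC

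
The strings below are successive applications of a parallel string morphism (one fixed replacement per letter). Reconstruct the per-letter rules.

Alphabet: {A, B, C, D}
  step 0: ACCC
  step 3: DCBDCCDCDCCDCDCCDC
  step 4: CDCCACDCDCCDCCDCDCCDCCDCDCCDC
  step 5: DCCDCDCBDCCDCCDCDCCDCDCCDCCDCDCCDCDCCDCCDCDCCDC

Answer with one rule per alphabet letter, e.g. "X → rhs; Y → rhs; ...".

  step 4 ⇒ step 5: CDCCACDCDCCDCCDCDCCDCCDCDCCDC ⇒ DC·C·DC·DC·B·DC·C·DC·C·DC·DC·C·DC·DC·C·DC·C·DC·DC·C·DC·DC·C·DC·C·DC·DC·C·DC
    A ↦ B
    C ↦ DC
    D ↦ C
  step 3 ⇒ step 4: DCBDCCDCDCCDCDCCDC ⇒ C·DC·CA·C·DC·DC·C·DC·C·DC·DC·C·DC·C·DC·DC·C·DC
    B ↦ CA

A->B, B->CA, C->DC, D->C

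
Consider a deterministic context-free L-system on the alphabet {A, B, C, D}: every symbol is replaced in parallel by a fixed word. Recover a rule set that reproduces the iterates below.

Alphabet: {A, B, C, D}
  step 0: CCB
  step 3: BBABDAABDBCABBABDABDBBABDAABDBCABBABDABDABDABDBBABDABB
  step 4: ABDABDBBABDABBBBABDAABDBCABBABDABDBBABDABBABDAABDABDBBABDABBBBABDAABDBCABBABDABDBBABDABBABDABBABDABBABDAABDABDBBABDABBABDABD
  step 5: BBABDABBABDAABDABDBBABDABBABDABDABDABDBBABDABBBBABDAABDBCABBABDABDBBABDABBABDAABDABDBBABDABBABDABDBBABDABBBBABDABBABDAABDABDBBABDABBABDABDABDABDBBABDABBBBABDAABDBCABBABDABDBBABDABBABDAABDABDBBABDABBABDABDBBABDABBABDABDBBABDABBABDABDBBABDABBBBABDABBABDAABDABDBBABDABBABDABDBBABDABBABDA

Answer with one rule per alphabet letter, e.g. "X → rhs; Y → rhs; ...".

A->BB, B->ABD, C->BCA, D->A

  step 4 ⇒ step 5: ABDABDBBABDABBBBABDAABDBCABBABDABDBBABDABBABDAABDABDBBABDABBBBABDAABDBCABBABDABDBBABDABBABDABBABDABBABDAABDABDBBABDABBABDABD ⇒ BB·ABD·A·BB·ABD·A·ABD·ABD·BB·ABD·A·BB·ABD·ABD·ABD·ABD·BB·ABD·A·BB·BB·ABD·A·ABD·BCA·BB·ABD·ABD·BB·ABD·A·BB·ABD·A·ABD·ABD·BB·ABD·A·BB·ABD·ABD·BB·ABD·A·BB·BB·ABD·A·BB·ABD·A·ABD·ABD·BB·ABD·A·BB·ABD·ABD·ABD·ABD·BB·ABD·A·BB·BB·ABD·A·ABD·BCA·BB·ABD·ABD·BB·ABD·A·BB·ABD·A·ABD·ABD·BB·ABD·A·BB·ABD·ABD·BB·ABD·A·BB·ABD·ABD·BB·ABD·A·BB·ABD·ABD·BB·ABD·A·BB·BB·ABD·A·BB·ABD·A·ABD·ABD·BB·ABD·A·BB·ABD·ABD·BB·ABD·A·BB·ABD·A
    A ↦ BB
    B ↦ ABD
    C ↦ BCA
    D ↦ A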